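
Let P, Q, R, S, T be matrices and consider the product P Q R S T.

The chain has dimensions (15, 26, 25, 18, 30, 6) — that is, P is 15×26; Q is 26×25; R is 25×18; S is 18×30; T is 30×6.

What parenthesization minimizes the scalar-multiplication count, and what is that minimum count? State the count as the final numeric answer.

12180

Adjacent pairs: PQ = 15·26·25 = 9750; QR = 26·25·18 = 11700; RS = 25·18·30 = 13500; ST = 18·30·6 = 3240.
Length 3: P..R: k=1: 0+11700+15·26·18=18720; k=2: 9750+0+15·25·18=16500 → min 16500 | Q..S: k=2: 0+13500+26·25·30=33000; k=3: 11700+0+26·18·30=25740 → min 25740 | R..T: k=3: 0+3240+25·18·6=5940; k=4: 13500+0+25·30·6=18000 → min 5940.
Length 4: P..S: k=1: 0+25740+15·26·30=37440; k=2: 9750+13500+15·25·30=34500; k=3: 16500+0+15·18·30=24600 → min 24600 | Q..T: k=2: 0+5940+26·25·6=9840; k=3: 11700+3240+26·18·6=17748; k=4: 25740+0+26·30·6=30420 → min 9840.
Length 5: P..T: k=1: 0+9840+15·26·6=12180; k=2: 9750+5940+15·25·6=17940; k=3: 16500+3240+15·18·6=21360; k=4: 24600+0+15·30·6=27300 → min 12180.
Optimal parenthesization: (P (Q (R (S T)))) with cost 12180.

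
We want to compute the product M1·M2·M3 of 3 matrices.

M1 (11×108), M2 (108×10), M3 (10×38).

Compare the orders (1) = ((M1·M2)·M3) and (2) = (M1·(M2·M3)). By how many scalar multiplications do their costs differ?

Order (1) = ((M1·M2)·M3): (M1·M2): 11×108 by 108×10 → 11×10, cost 11·108·10 = 11880; ((M1·M2)·M3): 11×10 by 10×38 → 11×38, cost 11·10·38 = 4180; cumulative 16060. Total 16060.
Order (2) = (M1·(M2·M3)): (M2·M3): 108×10 by 10×38 → 108×38, cost 108·10·38 = 41040; (M1·(M2·M3)): 11×108 by 108×38 → 11×38, cost 11·108·38 = 45144; cumulative 86184. Total 86184.
Difference: |16060 − 86184| = 70124.

70124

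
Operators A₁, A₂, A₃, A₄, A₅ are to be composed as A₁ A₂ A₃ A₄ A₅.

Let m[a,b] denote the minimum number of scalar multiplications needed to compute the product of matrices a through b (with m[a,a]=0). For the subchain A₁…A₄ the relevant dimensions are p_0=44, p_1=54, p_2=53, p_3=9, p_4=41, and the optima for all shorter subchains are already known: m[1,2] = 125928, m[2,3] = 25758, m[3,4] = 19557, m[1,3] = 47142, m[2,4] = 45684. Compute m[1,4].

m[1,4] = min over k∈[1,3] of m[1,k]+m[k+1,4]+p_{0}·p_k·p_{4}.
k=1: 0 + 45684 + 44·54·41 = 143100; k=2: 125928 + 19557 + 44·53·41 = 241097; k=3: 47142 + 0 + 44·9·41 = 63378.
Minimum: 63378 at k=3.

63378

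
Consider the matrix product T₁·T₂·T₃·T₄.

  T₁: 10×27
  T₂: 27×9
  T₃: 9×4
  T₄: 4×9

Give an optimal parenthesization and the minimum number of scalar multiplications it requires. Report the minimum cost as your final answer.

Adjacent pairs: T₁T₂ = 10·27·9 = 2430; T₂T₃ = 27·9·4 = 972; T₃T₄ = 9·4·9 = 324.
Length 3: T₁..T₃: k=1: 0+972+10·27·4=2052; k=2: 2430+0+10·9·4=2790 → min 2052 | T₂..T₄: k=2: 0+324+27·9·9=2511; k=3: 972+0+27·4·9=1944 → min 1944.
Length 4: T₁..T₄: k=1: 0+1944+10·27·9=4374; k=2: 2430+324+10·9·9=3564; k=3: 2052+0+10·4·9=2412 → min 2412.
Optimal parenthesization: ((T₁·(T₂·T₃))·T₄) with cost 2412.

2412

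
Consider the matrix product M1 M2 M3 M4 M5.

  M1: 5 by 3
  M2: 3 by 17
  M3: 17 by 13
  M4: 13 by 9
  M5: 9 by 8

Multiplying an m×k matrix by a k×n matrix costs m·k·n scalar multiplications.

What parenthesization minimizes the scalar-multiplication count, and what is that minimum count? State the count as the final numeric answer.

1350

Adjacent pairs: M1M2 = 5·3·17 = 255; M2M3 = 3·17·13 = 663; M3M4 = 17·13·9 = 1989; M4M5 = 13·9·8 = 936.
Length 3: M1..M3: k=1: 0+663+5·3·13=858; k=2: 255+0+5·17·13=1360 → min 858 | M2..M4: k=2: 0+1989+3·17·9=2448; k=3: 663+0+3·13·9=1014 → min 1014 | M3..M5: k=3: 0+936+17·13·8=2704; k=4: 1989+0+17·9·8=3213 → min 2704.
Length 4: M1..M4: k=1: 0+1014+5·3·9=1149; k=2: 255+1989+5·17·9=3009; k=3: 858+0+5·13·9=1443 → min 1149 | M2..M5: k=2: 0+2704+3·17·8=3112; k=3: 663+936+3·13·8=1911; k=4: 1014+0+3·9·8=1230 → min 1230.
Length 5: M1..M5: k=1: 0+1230+5·3·8=1350; k=2: 255+2704+5·17·8=3639; k=3: 858+936+5·13·8=2314; k=4: 1149+0+5·9·8=1509 → min 1350.
Optimal parenthesization: (M1 (((M2 M3) M4) M5)) with cost 1350.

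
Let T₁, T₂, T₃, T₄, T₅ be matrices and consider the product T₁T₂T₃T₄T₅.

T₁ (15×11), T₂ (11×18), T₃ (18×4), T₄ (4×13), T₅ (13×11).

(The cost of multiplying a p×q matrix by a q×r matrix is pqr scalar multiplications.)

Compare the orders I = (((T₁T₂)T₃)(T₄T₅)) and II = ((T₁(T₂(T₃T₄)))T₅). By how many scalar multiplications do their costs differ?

Order I = (((T₁T₂)T₃)(T₄T₅)): (T₁T₂): 15×11 by 11×18 → 15×18, cost 15·11·18 = 2970; ((T₁T₂)T₃): 15×18 by 18×4 → 15×4, cost 15·18·4 = 1080; cumulative 4050; (T₄T₅): 4×13 by 13×11 → 4×11, cost 4·13·11 = 572; (((T₁T₂)T₃)(T₄T₅)): 15×4 by 4×11 → 15×11, cost 15·4·11 = 660; cumulative 5282. Total 5282.
Order II = ((T₁(T₂(T₃T₄)))T₅): (T₃T₄): 18×4 by 4×13 → 18×13, cost 18·4·13 = 936; (T₂(T₃T₄)): 11×18 by 18×13 → 11×13, cost 11·18·13 = 2574; cumulative 3510; (T₁(T₂(T₃T₄))): 15×11 by 11×13 → 15×13, cost 15·11·13 = 2145; cumulative 5655; ((T₁(T₂(T₃T₄)))T₅): 15×13 by 13×11 → 15×11, cost 15·13·11 = 2145; cumulative 7800. Total 7800.
Difference: |5282 − 7800| = 2518.

2518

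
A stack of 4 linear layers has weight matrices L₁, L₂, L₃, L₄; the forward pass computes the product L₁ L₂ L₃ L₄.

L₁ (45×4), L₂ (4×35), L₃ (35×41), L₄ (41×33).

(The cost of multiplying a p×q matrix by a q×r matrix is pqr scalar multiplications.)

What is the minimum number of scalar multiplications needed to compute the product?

17092

Adjacent pairs: L₁L₂ = 45·4·35 = 6300; L₂L₃ = 4·35·41 = 5740; L₃L₄ = 35·41·33 = 47355.
Length 3: L₁..L₃: k=1: 0+5740+45·4·41=13120; k=2: 6300+0+45·35·41=70875 → min 13120 | L₂..L₄: k=2: 0+47355+4·35·33=51975; k=3: 5740+0+4·41·33=11152 → min 11152.
Length 4: L₁..L₄: k=1: 0+11152+45·4·33=17092; k=2: 6300+47355+45·35·33=105630; k=3: 13120+0+45·41·33=74005 → min 17092.
Optimal order: (L₁ ((L₂ L₃) L₄)) with cost 17092.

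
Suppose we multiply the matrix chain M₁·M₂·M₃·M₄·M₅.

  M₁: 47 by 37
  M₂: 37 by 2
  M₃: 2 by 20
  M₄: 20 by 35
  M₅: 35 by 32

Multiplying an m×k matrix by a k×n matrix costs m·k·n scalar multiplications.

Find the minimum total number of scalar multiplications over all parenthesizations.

10126

Adjacent pairs: M₁M₂ = 47·37·2 = 3478; M₂M₃ = 37·2·20 = 1480; M₃M₄ = 2·20·35 = 1400; M₄M₅ = 20·35·32 = 22400.
Length 3: M₁..M₃: k=1: 0+1480+47·37·20=36260; k=2: 3478+0+47·2·20=5358 → min 5358 | M₂..M₄: k=2: 0+1400+37·2·35=3990; k=3: 1480+0+37·20·35=27380 → min 3990 | M₃..M₅: k=3: 0+22400+2·20·32=23680; k=4: 1400+0+2·35·32=3640 → min 3640.
Length 4: M₁..M₄: k=1: 0+3990+47·37·35=64855; k=2: 3478+1400+47·2·35=8168; k=3: 5358+0+47·20·35=38258 → min 8168 | M₂..M₅: k=2: 0+3640+37·2·32=6008; k=3: 1480+22400+37·20·32=47560; k=4: 3990+0+37·35·32=45430 → min 6008.
Length 5: M₁..M₅: k=1: 0+6008+47·37·32=61656; k=2: 3478+3640+47·2·32=10126; k=3: 5358+22400+47·20·32=57838; k=4: 8168+0+47·35·32=60808 → min 10126.
Optimal order: ((M₁·M₂)·((M₃·M₄)·M₅)) with cost 10126.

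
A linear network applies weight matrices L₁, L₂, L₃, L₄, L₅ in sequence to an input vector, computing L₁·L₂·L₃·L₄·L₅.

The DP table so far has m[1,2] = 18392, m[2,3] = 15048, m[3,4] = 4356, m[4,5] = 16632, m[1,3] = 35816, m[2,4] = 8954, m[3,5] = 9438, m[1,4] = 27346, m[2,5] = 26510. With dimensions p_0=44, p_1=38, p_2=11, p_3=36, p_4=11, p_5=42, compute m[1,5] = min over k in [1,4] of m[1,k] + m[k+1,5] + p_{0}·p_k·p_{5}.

47674

m[1,5] = min over k∈[1,4] of m[1,k]+m[k+1,5]+p_{0}·p_k·p_{5}.
k=1: 0 + 26510 + 44·38·42 = 96734; k=2: 18392 + 9438 + 44·11·42 = 48158; k=3: 35816 + 16632 + 44·36·42 = 118976; k=4: 27346 + 0 + 44·11·42 = 47674.
Minimum: 47674 at k=4.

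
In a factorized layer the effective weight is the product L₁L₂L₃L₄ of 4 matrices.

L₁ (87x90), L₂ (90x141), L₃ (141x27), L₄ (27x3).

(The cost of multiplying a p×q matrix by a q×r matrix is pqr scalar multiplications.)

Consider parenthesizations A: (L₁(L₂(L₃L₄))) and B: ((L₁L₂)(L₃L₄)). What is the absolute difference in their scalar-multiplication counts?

Order A = (L₁(L₂(L₃L₄))): (L₃L₄): 141×27 by 27×3 → 141×3, cost 141·27·3 = 11421; (L₂(L₃L₄)): 90×141 by 141×3 → 90×3, cost 90·141·3 = 38070; cumulative 49491; (L₁(L₂(L₃L₄))): 87×90 by 90×3 → 87×3, cost 87·90·3 = 23490; cumulative 72981. Total 72981.
Order B = ((L₁L₂)(L₃L₄)): (L₁L₂): 87×90 by 90×141 → 87×141, cost 87·90·141 = 1104030; (L₃L₄): 141×27 by 27×3 → 141×3, cost 141·27·3 = 11421; ((L₁L₂)(L₃L₄)): 87×141 by 141×3 → 87×3, cost 87·141·3 = 36801; cumulative 1152252. Total 1152252.
Difference: |72981 − 1152252| = 1079271.

1079271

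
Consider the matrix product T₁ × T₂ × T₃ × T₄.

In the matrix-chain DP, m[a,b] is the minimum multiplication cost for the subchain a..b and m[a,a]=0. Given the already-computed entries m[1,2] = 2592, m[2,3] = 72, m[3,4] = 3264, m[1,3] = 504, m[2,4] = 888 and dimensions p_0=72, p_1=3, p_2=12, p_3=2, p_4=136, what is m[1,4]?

m[1,4] = min over k∈[1,3] of m[1,k]+m[k+1,4]+p_{0}·p_k·p_{4}.
k=1: 0 + 888 + 72·3·136 = 30264; k=2: 2592 + 3264 + 72·12·136 = 123360; k=3: 504 + 0 + 72·2·136 = 20088.
Minimum: 20088 at k=3.

20088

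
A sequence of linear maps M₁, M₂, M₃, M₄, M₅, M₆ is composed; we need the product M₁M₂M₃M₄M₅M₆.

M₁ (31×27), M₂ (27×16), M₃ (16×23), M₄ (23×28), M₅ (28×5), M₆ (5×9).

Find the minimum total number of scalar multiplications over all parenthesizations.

Adjacent pairs: M₁M₂ = 31·27·16 = 13392; M₂M₃ = 27·16·23 = 9936; M₃M₄ = 16·23·28 = 10304; M₄M₅ = 23·28·5 = 3220; M₅M₆ = 28·5·9 = 1260.
Length 3: M₁..M₃: k=1: 0+9936+31·27·23=29187; k=2: 13392+0+31·16·23=24800 → min 24800 | M₂..M₄: k=2: 0+10304+27·16·28=22400; k=3: 9936+0+27·23·28=27324 → min 22400 | M₃..M₅: k=3: 0+3220+16·23·5=5060; k=4: 10304+0+16·28·5=12544 → min 5060 | M₄..M₆: k=4: 0+1260+23·28·9=7056; k=5: 3220+0+23·5·9=4255 → min 4255.
Length 4: M₁..M₄: k=1: 0+22400+31·27·28=45836; k=2: 13392+10304+31·16·28=37584; k=3: 24800+0+31·23·28=44764 → min 37584 | M₂..M₅: k=2: 0+5060+27·16·5=7220; k=3: 9936+3220+27·23·5=16261; k=4: 22400+0+27·28·5=26180 → min 7220 | M₃..M₆: k=3: 0+4255+16·23·9=7567; k=4: 10304+1260+16·28·9=15596; k=5: 5060+0+16·5·9=5780 → min 5780.
Length 5: M₁..M₅: k=1: 0+7220+31·27·5=11405; k=2: 13392+5060+31·16·5=20932; k=3: 24800+3220+31·23·5=31585; k=4: 37584+0+31·28·5=41924 → min 11405 | M₂..M₆: k=2: 0+5780+27·16·9=9668; k=3: 9936+4255+27·23·9=19780; k=4: 22400+1260+27·28·9=30464; k=5: 7220+0+27·5·9=8435 → min 8435.
Length 6: M₁..M₆: k=1: 0+8435+31·27·9=15968; k=2: 13392+5780+31·16·9=23636; k=3: 24800+4255+31·23·9=35472; k=4: 37584+1260+31·28·9=46656; k=5: 11405+0+31·5·9=12800 → min 12800.
Optimal order: ((M₁(M₂(M₃(M₄M₅))))M₆) with cost 12800.

12800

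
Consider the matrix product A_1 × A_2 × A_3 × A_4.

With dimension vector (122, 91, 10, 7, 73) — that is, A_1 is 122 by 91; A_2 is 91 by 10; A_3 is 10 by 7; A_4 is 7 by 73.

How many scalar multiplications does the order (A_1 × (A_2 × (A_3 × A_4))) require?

881986

(A_3 × A_4): 10×7 by 7×73 → 10×73, cost 10·7·73 = 5110
(A_2 × (A_3 × A_4)): 91×10 by 10×73 → 91×73, cost 91·10·73 = 66430; cumulative 71540
(A_1 × (A_2 × (A_3 × A_4))): 122×91 by 91×73 → 122×73, cost 122·91·73 = 810446; cumulative 881986
Total: 881986 scalar multiplications.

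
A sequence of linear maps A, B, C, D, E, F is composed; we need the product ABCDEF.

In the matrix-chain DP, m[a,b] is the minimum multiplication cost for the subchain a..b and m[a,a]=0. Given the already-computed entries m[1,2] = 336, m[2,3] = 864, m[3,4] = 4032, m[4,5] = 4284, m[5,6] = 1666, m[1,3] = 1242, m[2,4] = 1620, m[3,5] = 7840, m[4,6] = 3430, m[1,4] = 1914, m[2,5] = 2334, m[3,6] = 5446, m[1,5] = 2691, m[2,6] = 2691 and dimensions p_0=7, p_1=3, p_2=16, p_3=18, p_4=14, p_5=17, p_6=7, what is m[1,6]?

m[1,6] = min over k∈[1,5] of m[1,k]+m[k+1,6]+p_{0}·p_k·p_{6}.
k=1: 0 + 2691 + 7·3·7 = 2838; k=2: 336 + 5446 + 7·16·7 = 6566; k=3: 1242 + 3430 + 7·18·7 = 5554; k=4: 1914 + 1666 + 7·14·7 = 4266; k=5: 2691 + 0 + 7·17·7 = 3524.
Minimum: 2838 at k=1.

2838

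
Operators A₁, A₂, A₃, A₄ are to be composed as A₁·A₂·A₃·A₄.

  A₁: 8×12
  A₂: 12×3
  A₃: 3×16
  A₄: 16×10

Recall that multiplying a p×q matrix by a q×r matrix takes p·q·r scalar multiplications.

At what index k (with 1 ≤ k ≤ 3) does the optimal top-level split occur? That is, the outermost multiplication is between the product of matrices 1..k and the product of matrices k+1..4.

2

Adjacent pairs: A₁A₂ = 8·12·3 = 288; A₂A₃ = 12·3·16 = 576; A₃A₄ = 3·16·10 = 480.
Length 3: A₁..A₃: k=1: 0+576+8·12·16=2112; k=2: 288+0+8·3·16=672 → min 672 | A₂..A₄: k=2: 0+480+12·3·10=840; k=3: 576+0+12·16·10=2496 → min 840.
Top-level splits: k=1: (A₁..A₁)·(A₂..A₄) → 0+840+8·12·10 = 1800; k=2: (A₁..A₂)·(A₃..A₄) → 288+480+8·3·10 = 1008; k=3: (A₁..A₃)·(A₄..A₄) → 672+0+8·16·10 = 1952.
Best split is after A₂, i.e. k = 2.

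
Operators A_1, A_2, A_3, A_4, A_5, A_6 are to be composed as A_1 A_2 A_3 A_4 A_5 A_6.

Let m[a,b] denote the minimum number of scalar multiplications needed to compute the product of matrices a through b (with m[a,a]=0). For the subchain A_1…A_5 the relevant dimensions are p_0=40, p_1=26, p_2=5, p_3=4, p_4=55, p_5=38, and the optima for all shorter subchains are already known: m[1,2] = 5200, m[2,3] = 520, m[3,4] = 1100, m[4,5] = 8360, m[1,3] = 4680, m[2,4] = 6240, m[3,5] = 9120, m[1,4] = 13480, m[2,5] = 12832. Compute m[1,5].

19120

m[1,5] = min over k∈[1,4] of m[1,k]+m[k+1,5]+p_{0}·p_k·p_{5}.
k=1: 0 + 12832 + 40·26·38 = 52352; k=2: 5200 + 9120 + 40·5·38 = 21920; k=3: 4680 + 8360 + 40·4·38 = 19120; k=4: 13480 + 0 + 40·55·38 = 97080.
Minimum: 19120 at k=3.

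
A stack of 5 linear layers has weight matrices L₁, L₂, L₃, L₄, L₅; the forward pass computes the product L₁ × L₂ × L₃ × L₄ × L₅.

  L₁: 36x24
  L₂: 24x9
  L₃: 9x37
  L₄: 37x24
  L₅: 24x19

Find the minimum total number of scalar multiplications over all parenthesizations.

26028

Adjacent pairs: L₁L₂ = 36·24·9 = 7776; L₂L₃ = 24·9·37 = 7992; L₃L₄ = 9·37·24 = 7992; L₄L₅ = 37·24·19 = 16872.
Length 3: L₁..L₃: k=1: 0+7992+36·24·37=39960; k=2: 7776+0+36·9·37=19764 → min 19764 | L₂..L₄: k=2: 0+7992+24·9·24=13176; k=3: 7992+0+24·37·24=29304 → min 13176 | L₃..L₅: k=3: 0+16872+9·37·19=23199; k=4: 7992+0+9·24·19=12096 → min 12096.
Length 4: L₁..L₄: k=1: 0+13176+36·24·24=33912; k=2: 7776+7992+36·9·24=23544; k=3: 19764+0+36·37·24=51732 → min 23544 | L₂..L₅: k=2: 0+12096+24·9·19=16200; k=3: 7992+16872+24·37·19=41736; k=4: 13176+0+24·24·19=24120 → min 16200.
Length 5: L₁..L₅: k=1: 0+16200+36·24·19=32616; k=2: 7776+12096+36·9·19=26028; k=3: 19764+16872+36·37·19=61944; k=4: 23544+0+36·24·19=39960 → min 26028.
Optimal order: ((L₁ × L₂) × ((L₃ × L₄) × L₅)) with cost 26028.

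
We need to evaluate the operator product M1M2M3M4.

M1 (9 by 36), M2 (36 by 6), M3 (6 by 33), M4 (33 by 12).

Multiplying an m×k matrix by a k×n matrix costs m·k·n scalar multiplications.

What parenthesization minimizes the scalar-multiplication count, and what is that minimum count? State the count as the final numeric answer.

Adjacent pairs: M1M2 = 9·36·6 = 1944; M2M3 = 36·6·33 = 7128; M3M4 = 6·33·12 = 2376.
Length 3: M1..M3: k=1: 0+7128+9·36·33=17820; k=2: 1944+0+9·6·33=3726 → min 3726 | M2..M4: k=2: 0+2376+36·6·12=4968; k=3: 7128+0+36·33·12=21384 → min 4968.
Length 4: M1..M4: k=1: 0+4968+9·36·12=8856; k=2: 1944+2376+9·6·12=4968; k=3: 3726+0+9·33·12=7290 → min 4968.
Optimal parenthesization: ((M1M2)(M3M4)) with cost 4968.

4968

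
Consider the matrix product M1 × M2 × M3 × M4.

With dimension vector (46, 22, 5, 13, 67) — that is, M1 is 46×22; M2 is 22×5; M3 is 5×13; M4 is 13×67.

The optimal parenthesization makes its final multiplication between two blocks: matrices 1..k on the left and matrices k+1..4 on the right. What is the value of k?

Adjacent pairs: M1M2 = 46·22·5 = 5060; M2M3 = 22·5·13 = 1430; M3M4 = 5·13·67 = 4355.
Length 3: M1..M3: k=1: 0+1430+46·22·13=14586; k=2: 5060+0+46·5·13=8050 → min 8050 | M2..M4: k=2: 0+4355+22·5·67=11725; k=3: 1430+0+22·13·67=20592 → min 11725.
Top-level splits: k=1: (M1..M1)·(M2..M4) → 0+11725+46·22·67 = 79529; k=2: (M1..M2)·(M3..M4) → 5060+4355+46·5·67 = 24825; k=3: (M1..M3)·(M4..M4) → 8050+0+46·13·67 = 48116.
Best split is after M2, i.e. k = 2.

2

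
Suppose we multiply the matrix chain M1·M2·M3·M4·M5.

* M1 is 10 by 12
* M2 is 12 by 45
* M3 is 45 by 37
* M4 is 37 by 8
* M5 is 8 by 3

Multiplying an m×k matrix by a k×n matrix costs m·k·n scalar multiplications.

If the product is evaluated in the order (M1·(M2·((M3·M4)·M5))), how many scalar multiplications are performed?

16380

(M3·M4): 45×37 by 37×8 → 45×8, cost 45·37·8 = 13320
((M3·M4)·M5): 45×8 by 8×3 → 45×3, cost 45·8·3 = 1080; cumulative 14400
(M2·((M3·M4)·M5)): 12×45 by 45×3 → 12×3, cost 12·45·3 = 1620; cumulative 16020
(M1·(M2·((M3·M4)·M5))): 10×12 by 12×3 → 10×3, cost 10·12·3 = 360; cumulative 16380
Total: 16380 scalar multiplications.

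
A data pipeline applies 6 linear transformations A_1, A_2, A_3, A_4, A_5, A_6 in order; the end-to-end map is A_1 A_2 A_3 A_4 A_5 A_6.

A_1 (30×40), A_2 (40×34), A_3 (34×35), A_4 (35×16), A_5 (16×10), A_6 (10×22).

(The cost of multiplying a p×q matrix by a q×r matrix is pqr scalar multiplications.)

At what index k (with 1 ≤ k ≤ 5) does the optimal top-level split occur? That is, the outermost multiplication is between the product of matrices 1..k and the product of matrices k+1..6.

Adjacent pairs: A_1A_2 = 30·40·34 = 40800; A_2A_3 = 40·34·35 = 47600; A_3A_4 = 34·35·16 = 19040; A_4A_5 = 35·16·10 = 5600; A_5A_6 = 16·10·22 = 3520.
Length 3: A_1..A_3: k=1: 0+47600+30·40·35=89600; k=2: 40800+0+30·34·35=76500 → min 76500 | A_2..A_4: k=2: 0+19040+40·34·16=40800; k=3: 47600+0+40·35·16=70000 → min 40800 | A_3..A_5: k=3: 0+5600+34·35·10=17500; k=4: 19040+0+34·16·10=24480 → min 17500 | A_4..A_6: k=4: 0+3520+35·16·22=15840; k=5: 5600+0+35·10·22=13300 → min 13300.
Length 4: A_1..A_4: k=1: 0+40800+30·40·16=60000; k=2: 40800+19040+30·34·16=76160; k=3: 76500+0+30·35·16=93300 → min 60000 | A_2..A_5: k=2: 0+17500+40·34·10=31100; k=3: 47600+5600+40·35·10=67200; k=4: 40800+0+40·16·10=47200 → min 31100 | A_3..A_6: k=3: 0+13300+34·35·22=39480; k=4: 19040+3520+34·16·22=34528; k=5: 17500+0+34·10·22=24980 → min 24980.
Length 5: A_1..A_5: k=1: 0+31100+30·40·10=43100; k=2: 40800+17500+30·34·10=68500; k=3: 76500+5600+30·35·10=92600; k=4: 60000+0+30·16·10=64800 → min 43100 | A_2..A_6: k=2: 0+24980+40·34·22=54900; k=3: 47600+13300+40·35·22=91700; k=4: 40800+3520+40·16·22=58400; k=5: 31100+0+40·10·22=39900 → min 39900.
Top-level splits: k=1: (A_1..A_1)·(A_2..A_6) → 0+39900+30·40·22 = 66300; k=2: (A_1..A_2)·(A_3..A_6) → 40800+24980+30·34·22 = 88220; k=3: (A_1..A_3)·(A_4..A_6) → 76500+13300+30·35·22 = 112900; k=4: (A_1..A_4)·(A_5..A_6) → 60000+3520+30·16·22 = 74080; k=5: (A_1..A_5)·(A_6..A_6) → 43100+0+30·10·22 = 49700.
Best split is after A_5, i.e. k = 5.

5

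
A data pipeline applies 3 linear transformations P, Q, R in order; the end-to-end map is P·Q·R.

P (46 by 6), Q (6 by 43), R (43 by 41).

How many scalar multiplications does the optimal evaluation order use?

Order (P·(Q·R)): (Q·R): 6×43 by 43×41 → 6×41, cost 6·43·41 = 10578; (P·(Q·R)): 46×6 by 6×41 → 46×41, cost 46·6·41 = 11316; cumulative 21894. Total 21894.
Order ((P·Q)·R): (P·Q): 46×6 by 6×43 → 46×43, cost 46·6·43 = 11868; ((P·Q)·R): 46×43 by 43×41 → 46×41, cost 46·43·41 = 81098; cumulative 92966. Total 92966.
Minimum: 21894.

21894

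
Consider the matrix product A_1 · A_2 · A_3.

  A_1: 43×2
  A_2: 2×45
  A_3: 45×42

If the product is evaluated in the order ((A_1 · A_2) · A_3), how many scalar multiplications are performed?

(A_1 · A_2): 43×2 by 2×45 → 43×45, cost 43·2·45 = 3870
((A_1 · A_2) · A_3): 43×45 by 45×42 → 43×42, cost 43·45·42 = 81270; cumulative 85140
Total: 85140 scalar multiplications.

85140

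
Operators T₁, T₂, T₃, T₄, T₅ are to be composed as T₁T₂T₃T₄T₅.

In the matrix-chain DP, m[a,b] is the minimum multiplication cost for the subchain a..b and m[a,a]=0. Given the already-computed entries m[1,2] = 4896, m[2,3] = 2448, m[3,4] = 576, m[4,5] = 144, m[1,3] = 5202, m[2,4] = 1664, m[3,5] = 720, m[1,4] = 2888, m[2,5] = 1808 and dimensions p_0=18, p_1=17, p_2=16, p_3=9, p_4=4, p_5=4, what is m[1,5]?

m[1,5] = min over k∈[1,4] of m[1,k]+m[k+1,5]+p_{0}·p_k·p_{5}.
k=1: 0 + 1808 + 18·17·4 = 3032; k=2: 4896 + 720 + 18·16·4 = 6768; k=3: 5202 + 144 + 18·9·4 = 5994; k=4: 2888 + 0 + 18·4·4 = 3176.
Minimum: 3032 at k=1.

3032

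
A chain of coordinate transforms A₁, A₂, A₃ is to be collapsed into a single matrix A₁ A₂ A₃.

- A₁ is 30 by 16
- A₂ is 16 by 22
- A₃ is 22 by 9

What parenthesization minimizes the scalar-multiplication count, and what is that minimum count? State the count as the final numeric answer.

(A₁ (A₂ A₃)): cost 7488.
((A₁ A₂) A₃): cost 16500.
Optimal: (A₁ (A₂ A₃)) with cost 7488.

7488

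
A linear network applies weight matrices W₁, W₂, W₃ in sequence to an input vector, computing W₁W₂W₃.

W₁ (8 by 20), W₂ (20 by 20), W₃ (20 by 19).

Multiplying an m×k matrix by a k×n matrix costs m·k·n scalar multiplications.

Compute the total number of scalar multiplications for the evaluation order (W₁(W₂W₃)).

10640

(W₂W₃): 20×20 by 20×19 → 20×19, cost 20·20·19 = 7600
(W₁(W₂W₃)): 8×20 by 20×19 → 8×19, cost 8·20·19 = 3040; cumulative 10640
Total: 10640 scalar multiplications.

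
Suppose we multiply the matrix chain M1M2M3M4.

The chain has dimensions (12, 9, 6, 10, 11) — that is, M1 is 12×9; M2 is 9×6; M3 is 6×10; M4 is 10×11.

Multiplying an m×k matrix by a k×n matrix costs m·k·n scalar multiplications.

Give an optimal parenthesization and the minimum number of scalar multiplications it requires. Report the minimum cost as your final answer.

2100

Adjacent pairs: M1M2 = 12·9·6 = 648; M2M3 = 9·6·10 = 540; M3M4 = 6·10·11 = 660.
Length 3: M1..M3: k=1: 0+540+12·9·10=1620; k=2: 648+0+12·6·10=1368 → min 1368 | M2..M4: k=2: 0+660+9·6·11=1254; k=3: 540+0+9·10·11=1530 → min 1254.
Length 4: M1..M4: k=1: 0+1254+12·9·11=2442; k=2: 648+660+12·6·11=2100; k=3: 1368+0+12·10·11=2688 → min 2100.
Optimal parenthesization: ((M1M2)(M3M4)) with cost 2100.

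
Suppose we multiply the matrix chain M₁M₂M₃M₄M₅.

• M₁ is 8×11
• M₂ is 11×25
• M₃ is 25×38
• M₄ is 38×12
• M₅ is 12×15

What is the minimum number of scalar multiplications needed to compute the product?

14888

Adjacent pairs: M₁M₂ = 8·11·25 = 2200; M₂M₃ = 11·25·38 = 10450; M₃M₄ = 25·38·12 = 11400; M₄M₅ = 38·12·15 = 6840.
Length 3: M₁..M₃: k=1: 0+10450+8·11·38=13794; k=2: 2200+0+8·25·38=9800 → min 9800 | M₂..M₄: k=2: 0+11400+11·25·12=14700; k=3: 10450+0+11·38·12=15466 → min 14700 | M₃..M₅: k=3: 0+6840+25·38·15=21090; k=4: 11400+0+25·12·15=15900 → min 15900.
Length 4: M₁..M₄: k=1: 0+14700+8·11·12=15756; k=2: 2200+11400+8·25·12=16000; k=3: 9800+0+8·38·12=13448 → min 13448 | M₂..M₅: k=2: 0+15900+11·25·15=20025; k=3: 10450+6840+11·38·15=23560; k=4: 14700+0+11·12·15=16680 → min 16680.
Length 5: M₁..M₅: k=1: 0+16680+8·11·15=18000; k=2: 2200+15900+8·25·15=21100; k=3: 9800+6840+8·38·15=21200; k=4: 13448+0+8·12·15=14888 → min 14888.
Optimal order: ((((M₁M₂)M₃)M₄)M₅) with cost 14888.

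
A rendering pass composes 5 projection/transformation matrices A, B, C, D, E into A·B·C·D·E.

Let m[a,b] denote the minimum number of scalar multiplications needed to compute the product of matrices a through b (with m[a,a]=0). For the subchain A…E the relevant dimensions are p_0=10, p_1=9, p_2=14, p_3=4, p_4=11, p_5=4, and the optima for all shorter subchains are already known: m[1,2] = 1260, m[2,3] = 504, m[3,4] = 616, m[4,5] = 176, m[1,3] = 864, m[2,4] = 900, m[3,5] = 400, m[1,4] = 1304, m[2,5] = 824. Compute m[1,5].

1184

m[1,5] = min over k∈[1,4] of m[1,k]+m[k+1,5]+p_{0}·p_k·p_{5}.
k=1: 0 + 824 + 10·9·4 = 1184; k=2: 1260 + 400 + 10·14·4 = 2220; k=3: 864 + 176 + 10·4·4 = 1200; k=4: 1304 + 0 + 10·11·4 = 1744.
Minimum: 1184 at k=1.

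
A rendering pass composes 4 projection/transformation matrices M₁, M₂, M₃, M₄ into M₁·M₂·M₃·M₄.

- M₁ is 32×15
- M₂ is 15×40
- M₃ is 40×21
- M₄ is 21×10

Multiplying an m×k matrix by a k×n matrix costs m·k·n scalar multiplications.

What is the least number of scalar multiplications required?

19200

Adjacent pairs: M₁M₂ = 32·15·40 = 19200; M₂M₃ = 15·40·21 = 12600; M₃M₄ = 40·21·10 = 8400.
Length 3: M₁..M₃: k=1: 0+12600+32·15·21=22680; k=2: 19200+0+32·40·21=46080 → min 22680 | M₂..M₄: k=2: 0+8400+15·40·10=14400; k=3: 12600+0+15·21·10=15750 → min 14400.
Length 4: M₁..M₄: k=1: 0+14400+32·15·10=19200; k=2: 19200+8400+32·40·10=40400; k=3: 22680+0+32·21·10=29400 → min 19200.
Optimal order: (M₁·(M₂·(M₃·M₄))) with cost 19200.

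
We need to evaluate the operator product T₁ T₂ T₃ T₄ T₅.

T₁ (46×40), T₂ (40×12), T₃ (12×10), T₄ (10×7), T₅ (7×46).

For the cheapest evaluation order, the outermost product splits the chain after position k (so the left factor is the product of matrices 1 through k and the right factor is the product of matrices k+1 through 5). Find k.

4

Adjacent pairs: T₁T₂ = 46·40·12 = 22080; T₂T₃ = 40·12·10 = 4800; T₃T₄ = 12·10·7 = 840; T₄T₅ = 10·7·46 = 3220.
Length 3: T₁..T₃: k=1: 0+4800+46·40·10=23200; k=2: 22080+0+46·12·10=27600 → min 23200 | T₂..T₄: k=2: 0+840+40·12·7=4200; k=3: 4800+0+40·10·7=7600 → min 4200 | T₃..T₅: k=3: 0+3220+12·10·46=8740; k=4: 840+0+12·7·46=4704 → min 4704.
Length 4: T₁..T₄: k=1: 0+4200+46·40·7=17080; k=2: 22080+840+46·12·7=26784; k=3: 23200+0+46·10·7=26420 → min 17080 | T₂..T₅: k=2: 0+4704+40·12·46=26784; k=3: 4800+3220+40·10·46=26420; k=4: 4200+0+40·7·46=17080 → min 17080.
Top-level splits: k=1: (T₁..T₁)·(T₂..T₅) → 0+17080+46·40·46 = 101720; k=2: (T₁..T₂)·(T₃..T₅) → 22080+4704+46·12·46 = 52176; k=3: (T₁..T₃)·(T₄..T₅) → 23200+3220+46·10·46 = 47580; k=4: (T₁..T₄)·(T₅..T₅) → 17080+0+46·7·46 = 31892.
Best split is after T₄, i.e. k = 4.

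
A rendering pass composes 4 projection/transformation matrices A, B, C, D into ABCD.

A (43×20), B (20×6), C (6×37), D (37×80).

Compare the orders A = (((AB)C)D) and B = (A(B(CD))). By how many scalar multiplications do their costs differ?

Order A = (((AB)C)D): (AB): 43×20 by 20×6 → 43×6, cost 43·20·6 = 5160; ((AB)C): 43×6 by 6×37 → 43×37, cost 43·6·37 = 9546; cumulative 14706; (((AB)C)D): 43×37 by 37×80 → 43×80, cost 43·37·80 = 127280; cumulative 141986. Total 141986.
Order B = (A(B(CD))): (CD): 6×37 by 37×80 → 6×80, cost 6·37·80 = 17760; (B(CD)): 20×6 by 6×80 → 20×80, cost 20·6·80 = 9600; cumulative 27360; (A(B(CD))): 43×20 by 20×80 → 43×80, cost 43·20·80 = 68800; cumulative 96160. Total 96160.
Difference: |141986 − 96160| = 45826.

45826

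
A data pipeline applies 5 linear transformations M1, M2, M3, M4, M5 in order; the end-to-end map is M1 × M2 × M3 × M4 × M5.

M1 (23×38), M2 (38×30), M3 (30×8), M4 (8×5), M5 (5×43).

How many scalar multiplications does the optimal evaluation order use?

16215

Adjacent pairs: M1M2 = 23·38·30 = 26220; M2M3 = 38·30·8 = 9120; M3M4 = 30·8·5 = 1200; M4M5 = 8·5·43 = 1720.
Length 3: M1..M3: k=1: 0+9120+23·38·8=16112; k=2: 26220+0+23·30·8=31740 → min 16112 | M2..M4: k=2: 0+1200+38·30·5=6900; k=3: 9120+0+38·8·5=10640 → min 6900 | M3..M5: k=3: 0+1720+30·8·43=12040; k=4: 1200+0+30·5·43=7650 → min 7650.
Length 4: M1..M4: k=1: 0+6900+23·38·5=11270; k=2: 26220+1200+23·30·5=30870; k=3: 16112+0+23·8·5=17032 → min 11270 | M2..M5: k=2: 0+7650+38·30·43=56670; k=3: 9120+1720+38·8·43=23912; k=4: 6900+0+38·5·43=15070 → min 15070.
Length 5: M1..M5: k=1: 0+15070+23·38·43=52652; k=2: 26220+7650+23·30·43=63540; k=3: 16112+1720+23·8·43=25744; k=4: 11270+0+23·5·43=16215 → min 16215.
Optimal order: ((M1 × (M2 × (M3 × M4))) × M5) with cost 16215.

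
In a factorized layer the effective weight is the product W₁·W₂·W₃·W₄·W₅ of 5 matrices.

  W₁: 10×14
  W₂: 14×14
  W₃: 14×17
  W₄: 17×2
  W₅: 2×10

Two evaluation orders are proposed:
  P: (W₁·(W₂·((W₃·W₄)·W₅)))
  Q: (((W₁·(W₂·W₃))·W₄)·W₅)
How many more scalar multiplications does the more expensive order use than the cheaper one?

Order P = (W₁·(W₂·((W₃·W₄)·W₅))): (W₃·W₄): 14×17 by 17×2 → 14×2, cost 14·17·2 = 476; ((W₃·W₄)·W₅): 14×2 by 2×10 → 14×10, cost 14·2·10 = 280; cumulative 756; (W₂·((W₃·W₄)·W₅)): 14×14 by 14×10 → 14×10, cost 14·14·10 = 1960; cumulative 2716; (W₁·(W₂·((W₃·W₄)·W₅))): 10×14 by 14×10 → 10×10, cost 10·14·10 = 1400; cumulative 4116. Total 4116.
Order Q = (((W₁·(W₂·W₃))·W₄)·W₅): (W₂·W₃): 14×14 by 14×17 → 14×17, cost 14·14·17 = 3332; (W₁·(W₂·W₃)): 10×14 by 14×17 → 10×17, cost 10·14·17 = 2380; cumulative 5712; ((W₁·(W₂·W₃))·W₄): 10×17 by 17×2 → 10×2, cost 10·17·2 = 340; cumulative 6052; (((W₁·(W₂·W₃))·W₄)·W₅): 10×2 by 2×10 → 10×10, cost 10·2·10 = 200; cumulative 6252. Total 6252.
Difference: |4116 − 6252| = 2136.

2136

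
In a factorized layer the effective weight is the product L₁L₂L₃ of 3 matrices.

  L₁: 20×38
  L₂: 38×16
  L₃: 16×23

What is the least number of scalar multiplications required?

19520

Order (L₁(L₂L₃)): (L₂L₃): 38×16 by 16×23 → 38×23, cost 38·16·23 = 13984; (L₁(L₂L₃)): 20×38 by 38×23 → 20×23, cost 20·38·23 = 17480; cumulative 31464. Total 31464.
Order ((L₁L₂)L₃): (L₁L₂): 20×38 by 38×16 → 20×16, cost 20·38·16 = 12160; ((L₁L₂)L₃): 20×16 by 16×23 → 20×23, cost 20·16·23 = 7360; cumulative 19520. Total 19520.
Minimum: 19520.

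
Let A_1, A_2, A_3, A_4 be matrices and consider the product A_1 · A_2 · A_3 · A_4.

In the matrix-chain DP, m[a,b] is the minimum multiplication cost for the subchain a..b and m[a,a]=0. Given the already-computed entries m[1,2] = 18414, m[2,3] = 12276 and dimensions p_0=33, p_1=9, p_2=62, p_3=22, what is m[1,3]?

18810

m[1,3] = min over k∈[1,2] of m[1,k]+m[k+1,3]+p_{0}·p_k·p_{3}.
k=1: 0 + 12276 + 33·9·22 = 18810; k=2: 18414 + 0 + 33·62·22 = 63426.
Minimum: 18810 at k=1.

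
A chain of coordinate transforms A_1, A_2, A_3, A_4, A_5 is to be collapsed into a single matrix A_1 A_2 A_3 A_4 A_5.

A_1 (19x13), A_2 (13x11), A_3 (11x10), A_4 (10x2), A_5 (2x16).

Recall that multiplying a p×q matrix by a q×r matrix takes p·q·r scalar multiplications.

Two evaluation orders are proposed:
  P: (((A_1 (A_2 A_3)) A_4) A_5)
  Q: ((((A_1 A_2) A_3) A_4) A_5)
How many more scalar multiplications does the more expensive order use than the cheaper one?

Order P = (((A_1 (A_2 A_3)) A_4) A_5): (A_2 A_3): 13×11 by 11×10 → 13×10, cost 13·11·10 = 1430; (A_1 (A_2 A_3)): 19×13 by 13×10 → 19×10, cost 19·13·10 = 2470; cumulative 3900; ((A_1 (A_2 A_3)) A_4): 19×10 by 10×2 → 19×2, cost 19·10·2 = 380; cumulative 4280; (((A_1 (A_2 A_3)) A_4) A_5): 19×2 by 2×16 → 19×16, cost 19·2·16 = 608; cumulative 4888. Total 4888.
Order Q = ((((A_1 A_2) A_3) A_4) A_5): (A_1 A_2): 19×13 by 13×11 → 19×11, cost 19·13·11 = 2717; ((A_1 A_2) A_3): 19×11 by 11×10 → 19×10, cost 19·11·10 = 2090; cumulative 4807; (((A_1 A_2) A_3) A_4): 19×10 by 10×2 → 19×2, cost 19·10·2 = 380; cumulative 5187; ((((A_1 A_2) A_3) A_4) A_5): 19×2 by 2×16 → 19×16, cost 19·2·16 = 608; cumulative 5795. Total 5795.
Difference: |4888 − 5795| = 907.

907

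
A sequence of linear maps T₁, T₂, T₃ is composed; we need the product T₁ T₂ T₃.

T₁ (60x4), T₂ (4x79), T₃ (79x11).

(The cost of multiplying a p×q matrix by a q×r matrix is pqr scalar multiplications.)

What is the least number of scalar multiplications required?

6116

Order (T₁ (T₂ T₃)): (T₂ T₃): 4×79 by 79×11 → 4×11, cost 4·79·11 = 3476; (T₁ (T₂ T₃)): 60×4 by 4×11 → 60×11, cost 60·4·11 = 2640; cumulative 6116. Total 6116.
Order ((T₁ T₂) T₃): (T₁ T₂): 60×4 by 4×79 → 60×79, cost 60·4·79 = 18960; ((T₁ T₂) T₃): 60×79 by 79×11 → 60×11, cost 60·79·11 = 52140; cumulative 71100. Total 71100.
Minimum: 6116.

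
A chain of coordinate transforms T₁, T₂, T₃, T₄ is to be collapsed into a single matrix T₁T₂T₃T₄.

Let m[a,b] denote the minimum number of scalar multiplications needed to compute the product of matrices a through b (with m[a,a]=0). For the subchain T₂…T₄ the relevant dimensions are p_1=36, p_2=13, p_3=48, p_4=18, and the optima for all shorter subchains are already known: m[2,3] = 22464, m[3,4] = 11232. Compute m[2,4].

m[2,4] = min over k∈[2,3] of m[2,k]+m[k+1,4]+p_{1}·p_k·p_{4}.
k=2: 0 + 11232 + 36·13·18 = 19656; k=3: 22464 + 0 + 36·48·18 = 53568.
Minimum: 19656 at k=2.

19656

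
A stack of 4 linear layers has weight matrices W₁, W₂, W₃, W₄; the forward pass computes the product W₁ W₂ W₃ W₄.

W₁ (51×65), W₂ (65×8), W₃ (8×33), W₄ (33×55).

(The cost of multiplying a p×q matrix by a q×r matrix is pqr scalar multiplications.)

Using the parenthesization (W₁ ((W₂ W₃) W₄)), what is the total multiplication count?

(W₂ W₃): 65×8 by 8×33 → 65×33, cost 65·8·33 = 17160
((W₂ W₃) W₄): 65×33 by 33×55 → 65×55, cost 65·33·55 = 117975; cumulative 135135
(W₁ ((W₂ W₃) W₄)): 51×65 by 65×55 → 51×55, cost 51·65·55 = 182325; cumulative 317460
Total: 317460 scalar multiplications.

317460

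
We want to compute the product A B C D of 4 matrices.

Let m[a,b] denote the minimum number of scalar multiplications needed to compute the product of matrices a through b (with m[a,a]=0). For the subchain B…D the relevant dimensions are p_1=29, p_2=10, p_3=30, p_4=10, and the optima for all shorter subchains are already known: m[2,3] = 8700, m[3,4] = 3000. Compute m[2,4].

m[2,4] = min over k∈[2,3] of m[2,k]+m[k+1,4]+p_{1}·p_k·p_{4}.
k=2: 0 + 3000 + 29·10·10 = 5900; k=3: 8700 + 0 + 29·30·10 = 17400.
Minimum: 5900 at k=2.

5900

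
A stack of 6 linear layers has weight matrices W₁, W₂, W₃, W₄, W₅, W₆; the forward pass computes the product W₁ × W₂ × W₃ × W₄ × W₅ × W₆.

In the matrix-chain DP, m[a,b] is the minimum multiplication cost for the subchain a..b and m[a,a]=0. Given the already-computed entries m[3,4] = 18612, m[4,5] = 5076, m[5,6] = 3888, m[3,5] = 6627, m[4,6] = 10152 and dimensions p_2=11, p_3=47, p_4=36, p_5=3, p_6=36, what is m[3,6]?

7815

m[3,6] = min over k∈[3,5] of m[3,k]+m[k+1,6]+p_{2}·p_k·p_{6}.
k=3: 0 + 10152 + 11·47·36 = 28764; k=4: 18612 + 3888 + 11·36·36 = 36756; k=5: 6627 + 0 + 11·3·36 = 7815.
Minimum: 7815 at k=5.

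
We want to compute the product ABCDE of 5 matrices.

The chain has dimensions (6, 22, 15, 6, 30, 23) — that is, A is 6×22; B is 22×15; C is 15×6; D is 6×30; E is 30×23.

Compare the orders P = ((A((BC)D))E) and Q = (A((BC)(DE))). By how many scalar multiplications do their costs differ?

1848

Order P = ((A((BC)D))E): (BC): 22×15 by 15×6 → 22×6, cost 22·15·6 = 1980; ((BC)D): 22×6 by 6×30 → 22×30, cost 22·6·30 = 3960; cumulative 5940; (A((BC)D)): 6×22 by 22×30 → 6×30, cost 6·22·30 = 3960; cumulative 9900; ((A((BC)D))E): 6×30 by 30×23 → 6×23, cost 6·30·23 = 4140; cumulative 14040. Total 14040.
Order Q = (A((BC)(DE))): (BC): 22×15 by 15×6 → 22×6, cost 22·15·6 = 1980; (DE): 6×30 by 30×23 → 6×23, cost 6·30·23 = 4140; ((BC)(DE)): 22×6 by 6×23 → 22×23, cost 22·6·23 = 3036; cumulative 9156; (A((BC)(DE))): 6×22 by 22×23 → 6×23, cost 6·22·23 = 3036; cumulative 12192. Total 12192.
Difference: |14040 − 12192| = 1848.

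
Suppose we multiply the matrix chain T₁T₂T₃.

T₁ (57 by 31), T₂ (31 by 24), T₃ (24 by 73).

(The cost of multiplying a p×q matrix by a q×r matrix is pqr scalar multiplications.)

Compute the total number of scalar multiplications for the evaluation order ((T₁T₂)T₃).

(T₁T₂): 57×31 by 31×24 → 57×24, cost 57·31·24 = 42408
((T₁T₂)T₃): 57×24 by 24×73 → 57×73, cost 57·24·73 = 99864; cumulative 142272
Total: 142272 scalar multiplications.

142272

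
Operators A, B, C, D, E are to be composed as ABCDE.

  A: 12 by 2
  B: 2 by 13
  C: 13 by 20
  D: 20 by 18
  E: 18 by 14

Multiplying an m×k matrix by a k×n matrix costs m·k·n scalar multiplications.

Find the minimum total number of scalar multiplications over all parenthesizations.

2080

Adjacent pairs: AB = 12·2·13 = 312; BC = 2·13·20 = 520; CD = 13·20·18 = 4680; DE = 20·18·14 = 5040.
Length 3: A..C: k=1: 0+520+12·2·20=1000; k=2: 312+0+12·13·20=3432 → min 1000 | B..D: k=2: 0+4680+2·13·18=5148; k=3: 520+0+2·20·18=1240 → min 1240 | C..E: k=3: 0+5040+13·20·14=8680; k=4: 4680+0+13·18·14=7956 → min 7956.
Length 4: A..D: k=1: 0+1240+12·2·18=1672; k=2: 312+4680+12·13·18=7800; k=3: 1000+0+12·20·18=5320 → min 1672 | B..E: k=2: 0+7956+2·13·14=8320; k=3: 520+5040+2·20·14=6120; k=4: 1240+0+2·18·14=1744 → min 1744.
Length 5: A..E: k=1: 0+1744+12·2·14=2080; k=2: 312+7956+12·13·14=10452; k=3: 1000+5040+12·20·14=9400; k=4: 1672+0+12·18·14=4696 → min 2080.
Optimal order: (A(((BC)D)E)) with cost 2080.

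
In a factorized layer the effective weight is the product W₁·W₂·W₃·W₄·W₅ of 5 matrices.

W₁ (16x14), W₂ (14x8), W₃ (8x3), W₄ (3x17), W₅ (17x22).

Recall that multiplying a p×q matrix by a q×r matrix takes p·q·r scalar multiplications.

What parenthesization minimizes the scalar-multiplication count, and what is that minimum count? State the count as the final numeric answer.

3186

Adjacent pairs: W₁W₂ = 16·14·8 = 1792; W₂W₃ = 14·8·3 = 336; W₃W₄ = 8·3·17 = 408; W₄W₅ = 3·17·22 = 1122.
Length 3: W₁..W₃: k=1: 0+336+16·14·3=1008; k=2: 1792+0+16·8·3=2176 → min 1008 | W₂..W₄: k=2: 0+408+14·8·17=2312; k=3: 336+0+14·3·17=1050 → min 1050 | W₃..W₅: k=3: 0+1122+8·3·22=1650; k=4: 408+0+8·17·22=3400 → min 1650.
Length 4: W₁..W₄: k=1: 0+1050+16·14·17=4858; k=2: 1792+408+16·8·17=4376; k=3: 1008+0+16·3·17=1824 → min 1824 | W₂..W₅: k=2: 0+1650+14·8·22=4114; k=3: 336+1122+14·3·22=2382; k=4: 1050+0+14·17·22=6286 → min 2382.
Length 5: W₁..W₅: k=1: 0+2382+16·14·22=7310; k=2: 1792+1650+16·8·22=6258; k=3: 1008+1122+16·3·22=3186; k=4: 1824+0+16·17·22=7808 → min 3186.
Optimal parenthesization: ((W₁·(W₂·W₃))·(W₄·W₅)) with cost 3186.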